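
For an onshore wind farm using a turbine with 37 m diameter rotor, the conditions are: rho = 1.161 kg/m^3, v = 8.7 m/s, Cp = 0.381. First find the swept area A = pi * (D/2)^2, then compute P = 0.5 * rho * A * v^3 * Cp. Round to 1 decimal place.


Step 1 -- Compute swept area:
  A = pi * (D/2)^2 = pi * (37/2)^2 = 1075.21 m^2
Step 2 -- Apply wind power equation:
  P = 0.5 * rho * A * v^3 * Cp
  v^3 = 8.7^3 = 658.503
  P = 0.5 * 1.161 * 1075.21 * 658.503 * 0.381
  P = 156595.1 W

156595.1


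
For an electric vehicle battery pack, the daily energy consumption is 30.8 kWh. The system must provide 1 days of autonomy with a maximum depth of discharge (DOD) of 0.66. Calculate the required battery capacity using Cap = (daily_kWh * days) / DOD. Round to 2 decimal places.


Total energy needed = daily * days = 30.8 * 1 = 30.8 kWh
Account for depth of discharge:
  Cap = total_energy / DOD = 30.8 / 0.66
  Cap = 46.67 kWh

46.67


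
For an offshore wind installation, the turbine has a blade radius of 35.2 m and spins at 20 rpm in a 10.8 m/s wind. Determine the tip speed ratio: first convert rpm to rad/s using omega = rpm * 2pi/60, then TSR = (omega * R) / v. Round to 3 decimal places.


Convert rotational speed to rad/s:
  omega = 20 * 2 * pi / 60 = 2.0944 rad/s
Compute tip speed:
  v_tip = omega * R = 2.0944 * 35.2 = 73.723 m/s
Tip speed ratio:
  TSR = v_tip / v_wind = 73.723 / 10.8 = 6.826

6.826


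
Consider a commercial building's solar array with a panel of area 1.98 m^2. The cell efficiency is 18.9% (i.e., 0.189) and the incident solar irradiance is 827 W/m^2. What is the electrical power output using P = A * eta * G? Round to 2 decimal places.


Use the solar power formula P = A * eta * G.
Given: A = 1.98 m^2, eta = 0.189, G = 827 W/m^2
P = 1.98 * 0.189 * 827
P = 309.48 W

309.48


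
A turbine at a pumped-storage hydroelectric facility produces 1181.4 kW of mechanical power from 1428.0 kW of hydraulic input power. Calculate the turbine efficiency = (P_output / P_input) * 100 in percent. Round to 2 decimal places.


Turbine efficiency = (output power / input power) * 100
eta = (1181.4 / 1428.0) * 100
eta = 82.73%

82.73


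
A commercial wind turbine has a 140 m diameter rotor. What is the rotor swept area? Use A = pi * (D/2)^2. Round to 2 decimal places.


Compute the rotor radius:
  r = D / 2 = 140 / 2 = 70.0 m
Calculate swept area:
  A = pi * r^2 = pi * 70.0^2
  A = 15393.80 m^2

15393.80


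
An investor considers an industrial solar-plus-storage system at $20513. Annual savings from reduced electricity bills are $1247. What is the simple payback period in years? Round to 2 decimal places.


Simple payback period = initial cost / annual savings
Payback = 20513 / 1247
Payback = 16.45 years

16.45


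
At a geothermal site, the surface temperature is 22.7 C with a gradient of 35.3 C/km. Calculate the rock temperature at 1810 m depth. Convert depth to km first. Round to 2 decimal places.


Convert depth to km: 1810 / 1000 = 1.81 km
Temperature increase = gradient * depth_km = 35.3 * 1.81 = 63.89 C
Temperature at depth = T_surface + delta_T = 22.7 + 63.89
T = 86.59 C

86.59


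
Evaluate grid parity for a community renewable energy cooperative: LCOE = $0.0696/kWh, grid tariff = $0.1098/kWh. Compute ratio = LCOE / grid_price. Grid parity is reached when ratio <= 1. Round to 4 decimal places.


Compare LCOE to grid price:
  LCOE = $0.0696/kWh, Grid price = $0.1098/kWh
  Ratio = LCOE / grid_price = 0.0696 / 0.1098 = 0.6339
  Grid parity achieved (ratio <= 1)? yes

0.6339


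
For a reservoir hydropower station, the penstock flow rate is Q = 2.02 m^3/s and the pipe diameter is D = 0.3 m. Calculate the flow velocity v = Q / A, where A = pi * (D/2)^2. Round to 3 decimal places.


Compute pipe cross-sectional area:
  A = pi * (D/2)^2 = pi * (0.3/2)^2 = 0.0707 m^2
Calculate velocity:
  v = Q / A = 2.02 / 0.0707
  v = 28.577 m/s

28.577


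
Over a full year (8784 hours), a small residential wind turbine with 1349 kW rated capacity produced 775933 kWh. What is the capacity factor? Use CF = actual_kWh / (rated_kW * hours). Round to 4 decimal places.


Capacity factor = actual output / maximum possible output
Maximum possible = rated * hours = 1349 * 8784 = 11849616 kWh
CF = 775933 / 11849616
CF = 0.0655

0.0655


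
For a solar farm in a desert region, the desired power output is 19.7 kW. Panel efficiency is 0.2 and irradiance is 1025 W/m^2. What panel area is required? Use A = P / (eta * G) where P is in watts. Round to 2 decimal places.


Convert target power to watts: P = 19.7 * 1000 = 19700.0 W
Compute denominator: eta * G = 0.2 * 1025 = 205.0
Required area A = P / (eta * G) = 19700.0 / 205.0
A = 96.10 m^2

96.10


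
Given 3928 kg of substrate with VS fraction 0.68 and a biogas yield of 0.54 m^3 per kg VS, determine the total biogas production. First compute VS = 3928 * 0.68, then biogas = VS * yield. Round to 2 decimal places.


Compute volatile solids:
  VS = mass * VS_fraction = 3928 * 0.68 = 2671.04 kg
Calculate biogas volume:
  Biogas = VS * specific_yield = 2671.04 * 0.54
  Biogas = 1442.36 m^3

1442.36


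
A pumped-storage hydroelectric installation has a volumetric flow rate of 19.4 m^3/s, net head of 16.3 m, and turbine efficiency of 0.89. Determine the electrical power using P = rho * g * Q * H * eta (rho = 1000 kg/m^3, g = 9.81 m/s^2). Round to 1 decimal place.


Apply the hydropower formula P = rho * g * Q * H * eta
rho * g = 1000 * 9.81 = 9810.0
P = 9810.0 * 19.4 * 16.3 * 0.89
P = 2760885.2 W

2760885.2


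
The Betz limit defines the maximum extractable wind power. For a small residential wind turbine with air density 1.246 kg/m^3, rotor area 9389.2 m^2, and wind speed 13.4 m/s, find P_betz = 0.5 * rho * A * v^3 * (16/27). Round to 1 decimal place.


The Betz coefficient Cp_max = 16/27 = 0.5926
v^3 = 13.4^3 = 2406.104
P_betz = 0.5 * rho * A * v^3 * Cp_max
P_betz = 0.5 * 1.246 * 9389.2 * 2406.104 * 0.5926
P_betz = 8340407.1 W

8340407.1


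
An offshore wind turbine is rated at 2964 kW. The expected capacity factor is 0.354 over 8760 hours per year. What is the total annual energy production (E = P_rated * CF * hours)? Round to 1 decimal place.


Annual energy = rated_kW * capacity_factor * hours_per_year
Given: P_rated = 2964 kW, CF = 0.354, hours = 8760
E = 2964 * 0.354 * 8760
E = 9191482.6 kWh

9191482.6


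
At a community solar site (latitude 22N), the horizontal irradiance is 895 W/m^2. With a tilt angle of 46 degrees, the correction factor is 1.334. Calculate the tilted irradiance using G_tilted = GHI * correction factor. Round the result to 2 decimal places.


Identify the given values:
  GHI = 895 W/m^2, tilt correction factor = 1.334
Apply the formula G_tilted = GHI * factor:
  G_tilted = 895 * 1.334
  G_tilted = 1193.93 W/m^2

1193.93


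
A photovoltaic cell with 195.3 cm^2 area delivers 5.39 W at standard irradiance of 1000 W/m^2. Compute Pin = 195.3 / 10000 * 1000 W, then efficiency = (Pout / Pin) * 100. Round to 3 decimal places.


First compute the input power:
  Pin = area_cm2 / 10000 * G = 195.3 / 10000 * 1000 = 19.53 W
Then compute efficiency:
  Efficiency = (Pout / Pin) * 100 = (5.39 / 19.53) * 100
  Efficiency = 27.599%

27.599


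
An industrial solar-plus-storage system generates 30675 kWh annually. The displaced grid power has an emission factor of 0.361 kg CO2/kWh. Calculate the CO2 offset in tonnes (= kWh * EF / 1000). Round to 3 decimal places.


CO2 offset in kg = generation * emission_factor
CO2 offset = 30675 * 0.361 = 11073.68 kg
Convert to tonnes:
  CO2 offset = 11073.68 / 1000 = 11.074 tonnes

11.074


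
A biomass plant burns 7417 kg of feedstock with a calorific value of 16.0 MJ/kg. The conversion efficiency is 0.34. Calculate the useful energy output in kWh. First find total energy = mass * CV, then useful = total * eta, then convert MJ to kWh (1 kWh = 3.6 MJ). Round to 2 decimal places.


Total energy = mass * CV = 7417 * 16.0 = 118672.0 MJ
Useful energy = total * eta = 118672.0 * 0.34 = 40348.48 MJ
Convert to kWh: 40348.48 / 3.6
Useful energy = 11207.91 kWh

11207.91


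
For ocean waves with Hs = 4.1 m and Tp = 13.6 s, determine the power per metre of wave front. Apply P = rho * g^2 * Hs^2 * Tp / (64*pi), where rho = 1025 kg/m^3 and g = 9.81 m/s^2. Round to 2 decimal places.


Apply wave power formula:
  g^2 = 9.81^2 = 96.2361
  Hs^2 = 4.1^2 = 16.81
  Numerator = rho * g^2 * Hs^2 * Tp = 1025 * 96.2361 * 16.81 * 13.6 = 22551140.04
  Denominator = 64 * pi = 201.0619
  P = 22551140.04 / 201.0619 = 112160.17 W/m

112160.17


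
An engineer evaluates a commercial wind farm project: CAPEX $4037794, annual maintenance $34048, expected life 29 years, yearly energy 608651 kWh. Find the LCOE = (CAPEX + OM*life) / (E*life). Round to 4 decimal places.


Total cost = CAPEX + OM * lifetime = 4037794 + 34048 * 29 = 4037794 + 987392 = 5025186
Total generation = annual * lifetime = 608651 * 29 = 17650879 kWh
LCOE = 5025186 / 17650879
LCOE = 0.2847 $/kWh

0.2847


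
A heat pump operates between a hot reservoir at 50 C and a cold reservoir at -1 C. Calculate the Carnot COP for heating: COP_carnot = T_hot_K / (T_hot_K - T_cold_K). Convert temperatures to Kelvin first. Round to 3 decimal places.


Convert to Kelvin:
  T_hot = 50 + 273.15 = 323.15 K
  T_cold = -1 + 273.15 = 272.15 K
Apply Carnot COP formula:
  COP = T_hot_K / (T_hot_K - T_cold_K) = 323.15 / 51.0
  COP = 6.336

6.336


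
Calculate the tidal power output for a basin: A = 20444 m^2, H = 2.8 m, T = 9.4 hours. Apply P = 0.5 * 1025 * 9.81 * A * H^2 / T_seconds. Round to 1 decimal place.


Convert period to seconds: T = 9.4 * 3600 = 33840.0 s
H^2 = 2.8^2 = 7.84
P = 0.5 * rho * g * A * H^2 / T
P = 0.5 * 1025 * 9.81 * 20444 * 7.84 / 33840.0
P = 23813.0 W

23813.0


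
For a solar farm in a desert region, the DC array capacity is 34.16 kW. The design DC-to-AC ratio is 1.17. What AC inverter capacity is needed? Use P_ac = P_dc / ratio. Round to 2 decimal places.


The inverter AC capacity is determined by the DC/AC ratio.
Given: P_dc = 34.16 kW, DC/AC ratio = 1.17
P_ac = P_dc / ratio = 34.16 / 1.17
P_ac = 29.20 kW

29.20


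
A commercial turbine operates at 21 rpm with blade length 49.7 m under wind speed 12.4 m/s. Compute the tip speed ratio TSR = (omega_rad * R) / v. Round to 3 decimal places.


Convert rotational speed to rad/s:
  omega = 21 * 2 * pi / 60 = 2.1991 rad/s
Compute tip speed:
  v_tip = omega * R = 2.1991 * 49.7 = 109.296 m/s
Tip speed ratio:
  TSR = v_tip / v_wind = 109.296 / 12.4 = 8.814

8.814


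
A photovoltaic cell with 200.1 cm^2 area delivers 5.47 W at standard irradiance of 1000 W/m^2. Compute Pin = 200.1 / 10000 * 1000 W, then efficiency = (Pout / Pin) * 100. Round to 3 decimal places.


First compute the input power:
  Pin = area_cm2 / 10000 * G = 200.1 / 10000 * 1000 = 20.01 W
Then compute efficiency:
  Efficiency = (Pout / Pin) * 100 = (5.47 / 20.01) * 100
  Efficiency = 27.336%

27.336


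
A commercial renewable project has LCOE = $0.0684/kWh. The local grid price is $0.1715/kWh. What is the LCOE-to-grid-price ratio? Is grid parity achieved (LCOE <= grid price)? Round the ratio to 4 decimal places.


Compare LCOE to grid price:
  LCOE = $0.0684/kWh, Grid price = $0.1715/kWh
  Ratio = LCOE / grid_price = 0.0684 / 0.1715 = 0.3988
  Grid parity achieved (ratio <= 1)? yes

0.3988


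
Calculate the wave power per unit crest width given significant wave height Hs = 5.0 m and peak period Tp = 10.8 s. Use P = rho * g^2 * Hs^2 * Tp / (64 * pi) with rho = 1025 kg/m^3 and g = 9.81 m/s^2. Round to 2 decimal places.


Apply wave power formula:
  g^2 = 9.81^2 = 96.2361
  Hs^2 = 5.0^2 = 25.0
  Numerator = rho * g^2 * Hs^2 * Tp = 1025 * 96.2361 * 25.0 * 10.8 = 26633340.68
  Denominator = 64 * pi = 201.0619
  P = 26633340.68 / 201.0619 = 132463.37 W/m

132463.37


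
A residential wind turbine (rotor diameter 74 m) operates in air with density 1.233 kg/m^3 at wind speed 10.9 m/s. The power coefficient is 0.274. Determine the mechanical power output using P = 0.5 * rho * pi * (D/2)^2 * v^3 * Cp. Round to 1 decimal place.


Step 1 -- Compute swept area:
  A = pi * (D/2)^2 = pi * (74/2)^2 = 4300.84 m^2
Step 2 -- Apply wind power equation:
  P = 0.5 * rho * A * v^3 * Cp
  v^3 = 10.9^3 = 1295.029
  P = 0.5 * 1.233 * 4300.84 * 1295.029 * 0.274
  P = 940841.5 W

940841.5


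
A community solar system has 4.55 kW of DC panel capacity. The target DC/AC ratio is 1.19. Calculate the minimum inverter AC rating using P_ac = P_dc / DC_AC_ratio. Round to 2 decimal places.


The inverter AC capacity is determined by the DC/AC ratio.
Given: P_dc = 4.55 kW, DC/AC ratio = 1.19
P_ac = P_dc / ratio = 4.55 / 1.19
P_ac = 3.82 kW

3.82


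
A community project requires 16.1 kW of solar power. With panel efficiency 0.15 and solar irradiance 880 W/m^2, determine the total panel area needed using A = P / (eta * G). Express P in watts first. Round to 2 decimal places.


Convert target power to watts: P = 16.1 * 1000 = 16100.0 W
Compute denominator: eta * G = 0.15 * 880 = 132.0
Required area A = P / (eta * G) = 16100.0 / 132.0
A = 121.97 m^2

121.97


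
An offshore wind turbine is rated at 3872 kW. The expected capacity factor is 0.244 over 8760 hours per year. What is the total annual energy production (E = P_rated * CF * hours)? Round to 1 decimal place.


Annual energy = rated_kW * capacity_factor * hours_per_year
Given: P_rated = 3872 kW, CF = 0.244, hours = 8760
E = 3872 * 0.244 * 8760
E = 8276167.7 kWh

8276167.7


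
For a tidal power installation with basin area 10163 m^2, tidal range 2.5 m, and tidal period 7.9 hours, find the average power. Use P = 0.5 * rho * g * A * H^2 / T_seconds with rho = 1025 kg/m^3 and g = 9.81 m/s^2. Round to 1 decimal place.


Convert period to seconds: T = 7.9 * 3600 = 28440.0 s
H^2 = 2.5^2 = 6.25
P = 0.5 * rho * g * A * H^2 / T
P = 0.5 * 1025 * 9.81 * 10163 * 6.25 / 28440.0
P = 11228.8 W

11228.8


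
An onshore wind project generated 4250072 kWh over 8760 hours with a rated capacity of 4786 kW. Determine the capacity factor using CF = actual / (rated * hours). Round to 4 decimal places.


Capacity factor = actual output / maximum possible output
Maximum possible = rated * hours = 4786 * 8760 = 41925360 kWh
CF = 4250072 / 41925360
CF = 0.1014

0.1014


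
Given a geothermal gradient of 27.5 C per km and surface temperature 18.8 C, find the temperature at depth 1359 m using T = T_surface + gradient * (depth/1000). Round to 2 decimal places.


Convert depth to km: 1359 / 1000 = 1.359 km
Temperature increase = gradient * depth_km = 27.5 * 1.359 = 37.37 C
Temperature at depth = T_surface + delta_T = 18.8 + 37.37
T = 56.17 C

56.17


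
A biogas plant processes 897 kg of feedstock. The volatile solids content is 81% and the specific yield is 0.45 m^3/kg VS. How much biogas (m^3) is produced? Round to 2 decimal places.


Compute volatile solids:
  VS = mass * VS_fraction = 897 * 0.81 = 726.57 kg
Calculate biogas volume:
  Biogas = VS * specific_yield = 726.57 * 0.45
  Biogas = 326.96 m^3

326.96


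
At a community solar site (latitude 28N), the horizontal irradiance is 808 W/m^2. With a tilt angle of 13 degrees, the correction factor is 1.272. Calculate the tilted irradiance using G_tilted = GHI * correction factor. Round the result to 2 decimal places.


Identify the given values:
  GHI = 808 W/m^2, tilt correction factor = 1.272
Apply the formula G_tilted = GHI * factor:
  G_tilted = 808 * 1.272
  G_tilted = 1027.78 W/m^2

1027.78


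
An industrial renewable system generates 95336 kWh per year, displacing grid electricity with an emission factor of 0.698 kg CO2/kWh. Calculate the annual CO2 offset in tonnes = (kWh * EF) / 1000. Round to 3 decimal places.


CO2 offset in kg = generation * emission_factor
CO2 offset = 95336 * 0.698 = 66544.53 kg
Convert to tonnes:
  CO2 offset = 66544.53 / 1000 = 66.545 tonnes

66.545


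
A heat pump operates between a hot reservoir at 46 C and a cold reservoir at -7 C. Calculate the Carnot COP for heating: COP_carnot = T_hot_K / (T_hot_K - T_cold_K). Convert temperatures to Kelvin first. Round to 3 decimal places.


Convert to Kelvin:
  T_hot = 46 + 273.15 = 319.15 K
  T_cold = -7 + 273.15 = 266.15 K
Apply Carnot COP formula:
  COP = T_hot_K / (T_hot_K - T_cold_K) = 319.15 / 53.0
  COP = 6.022

6.022


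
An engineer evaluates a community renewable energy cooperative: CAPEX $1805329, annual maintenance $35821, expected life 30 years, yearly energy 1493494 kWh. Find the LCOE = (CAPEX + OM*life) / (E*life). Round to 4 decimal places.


Total cost = CAPEX + OM * lifetime = 1805329 + 35821 * 30 = 1805329 + 1074630 = 2879959
Total generation = annual * lifetime = 1493494 * 30 = 44804820 kWh
LCOE = 2879959 / 44804820
LCOE = 0.0643 $/kWh

0.0643


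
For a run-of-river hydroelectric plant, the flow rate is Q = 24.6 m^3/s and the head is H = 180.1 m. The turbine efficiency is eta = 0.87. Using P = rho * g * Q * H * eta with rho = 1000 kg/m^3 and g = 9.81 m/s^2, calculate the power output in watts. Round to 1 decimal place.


Apply the hydropower formula P = rho * g * Q * H * eta
rho * g = 1000 * 9.81 = 9810.0
P = 9810.0 * 24.6 * 180.1 * 0.87
P = 37812647.0 W

37812647.0


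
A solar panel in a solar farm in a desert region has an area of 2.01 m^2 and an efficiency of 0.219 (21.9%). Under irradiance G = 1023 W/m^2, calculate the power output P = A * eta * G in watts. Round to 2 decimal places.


Use the solar power formula P = A * eta * G.
Given: A = 2.01 m^2, eta = 0.219, G = 1023 W/m^2
P = 2.01 * 0.219 * 1023
P = 450.31 W

450.31


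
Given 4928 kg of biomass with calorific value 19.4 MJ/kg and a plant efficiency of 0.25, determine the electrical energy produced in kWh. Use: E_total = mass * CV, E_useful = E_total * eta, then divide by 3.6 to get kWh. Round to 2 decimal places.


Total energy = mass * CV = 4928 * 19.4 = 95603.2 MJ
Useful energy = total * eta = 95603.2 * 0.25 = 23900.8 MJ
Convert to kWh: 23900.8 / 3.6
Useful energy = 6639.11 kWh

6639.11


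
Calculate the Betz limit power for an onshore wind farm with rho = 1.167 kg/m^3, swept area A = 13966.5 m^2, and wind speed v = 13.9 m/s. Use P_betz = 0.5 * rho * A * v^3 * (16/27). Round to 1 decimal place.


The Betz coefficient Cp_max = 16/27 = 0.5926
v^3 = 13.9^3 = 2685.619
P_betz = 0.5 * rho * A * v^3 * Cp_max
P_betz = 0.5 * 1.167 * 13966.5 * 2685.619 * 0.5926
P_betz = 12969674.2 W

12969674.2


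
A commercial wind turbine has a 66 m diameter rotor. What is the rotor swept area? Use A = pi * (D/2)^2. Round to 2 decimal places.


Compute the rotor radius:
  r = D / 2 = 66 / 2 = 33.0 m
Calculate swept area:
  A = pi * r^2 = pi * 33.0^2
  A = 3421.19 m^2

3421.19


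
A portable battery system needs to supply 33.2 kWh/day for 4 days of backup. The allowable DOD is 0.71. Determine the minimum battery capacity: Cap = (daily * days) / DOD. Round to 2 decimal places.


Total energy needed = daily * days = 33.2 * 4 = 132.8 kWh
Account for depth of discharge:
  Cap = total_energy / DOD = 132.8 / 0.71
  Cap = 187.04 kWh

187.04


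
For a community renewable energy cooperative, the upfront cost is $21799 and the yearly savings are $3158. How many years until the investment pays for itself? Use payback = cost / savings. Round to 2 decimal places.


Simple payback period = initial cost / annual savings
Payback = 21799 / 3158
Payback = 6.90 years

6.90


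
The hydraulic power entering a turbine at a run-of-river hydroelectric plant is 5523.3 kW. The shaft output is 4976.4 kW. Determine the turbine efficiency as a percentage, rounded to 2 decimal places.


Turbine efficiency = (output power / input power) * 100
eta = (4976.4 / 5523.3) * 100
eta = 90.10%

90.10


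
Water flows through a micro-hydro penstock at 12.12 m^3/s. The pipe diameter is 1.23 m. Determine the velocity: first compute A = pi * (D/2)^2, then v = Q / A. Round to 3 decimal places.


Compute pipe cross-sectional area:
  A = pi * (D/2)^2 = pi * (1.23/2)^2 = 1.1882 m^2
Calculate velocity:
  v = Q / A = 12.12 / 1.1882
  v = 10.200 m/s

10.200


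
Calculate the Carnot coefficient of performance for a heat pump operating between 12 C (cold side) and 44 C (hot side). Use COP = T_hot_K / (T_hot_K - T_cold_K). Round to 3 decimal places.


Convert to Kelvin:
  T_hot = 44 + 273.15 = 317.15 K
  T_cold = 12 + 273.15 = 285.15 K
Apply Carnot COP formula:
  COP = T_hot_K / (T_hot_K - T_cold_K) = 317.15 / 32.0
  COP = 9.911

9.911


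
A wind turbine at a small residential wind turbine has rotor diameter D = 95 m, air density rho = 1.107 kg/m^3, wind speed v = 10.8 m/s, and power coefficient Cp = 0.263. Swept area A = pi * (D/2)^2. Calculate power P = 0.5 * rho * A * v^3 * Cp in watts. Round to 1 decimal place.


Step 1 -- Compute swept area:
  A = pi * (D/2)^2 = pi * (95/2)^2 = 7088.22 m^2
Step 2 -- Apply wind power equation:
  P = 0.5 * rho * A * v^3 * Cp
  v^3 = 10.8^3 = 1259.712
  P = 0.5 * 1.107 * 7088.22 * 1259.712 * 0.263
  P = 1299815.6 W

1299815.6


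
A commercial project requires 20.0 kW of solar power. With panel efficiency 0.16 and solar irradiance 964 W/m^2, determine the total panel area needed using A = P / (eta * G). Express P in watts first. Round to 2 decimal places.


Convert target power to watts: P = 20.0 * 1000 = 20000.0 W
Compute denominator: eta * G = 0.16 * 964 = 154.24
Required area A = P / (eta * G) = 20000.0 / 154.24
A = 129.67 m^2

129.67


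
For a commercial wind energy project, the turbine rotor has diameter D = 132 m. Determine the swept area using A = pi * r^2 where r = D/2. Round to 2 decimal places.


Compute the rotor radius:
  r = D / 2 = 132 / 2 = 66.0 m
Calculate swept area:
  A = pi * r^2 = pi * 66.0^2
  A = 13684.78 m^2

13684.78


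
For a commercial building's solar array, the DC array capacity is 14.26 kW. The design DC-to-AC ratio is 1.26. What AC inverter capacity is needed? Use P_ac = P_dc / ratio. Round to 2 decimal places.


The inverter AC capacity is determined by the DC/AC ratio.
Given: P_dc = 14.26 kW, DC/AC ratio = 1.26
P_ac = P_dc / ratio = 14.26 / 1.26
P_ac = 11.32 kW

11.32


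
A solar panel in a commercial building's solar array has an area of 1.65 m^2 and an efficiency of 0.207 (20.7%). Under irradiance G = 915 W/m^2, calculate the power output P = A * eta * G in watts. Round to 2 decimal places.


Use the solar power formula P = A * eta * G.
Given: A = 1.65 m^2, eta = 0.207, G = 915 W/m^2
P = 1.65 * 0.207 * 915
P = 312.52 W

312.52


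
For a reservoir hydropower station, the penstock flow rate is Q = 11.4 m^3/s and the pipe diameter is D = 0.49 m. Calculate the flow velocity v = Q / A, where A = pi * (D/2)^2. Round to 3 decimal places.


Compute pipe cross-sectional area:
  A = pi * (D/2)^2 = pi * (0.49/2)^2 = 0.1886 m^2
Calculate velocity:
  v = Q / A = 11.4 / 0.1886
  v = 60.454 m/s

60.454


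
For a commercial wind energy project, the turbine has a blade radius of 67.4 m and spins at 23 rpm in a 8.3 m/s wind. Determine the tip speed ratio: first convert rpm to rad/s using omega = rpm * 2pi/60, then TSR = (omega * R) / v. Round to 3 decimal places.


Convert rotational speed to rad/s:
  omega = 23 * 2 * pi / 60 = 2.4086 rad/s
Compute tip speed:
  v_tip = omega * R = 2.4086 * 67.4 = 162.337 m/s
Tip speed ratio:
  TSR = v_tip / v_wind = 162.337 / 8.3 = 19.559

19.559


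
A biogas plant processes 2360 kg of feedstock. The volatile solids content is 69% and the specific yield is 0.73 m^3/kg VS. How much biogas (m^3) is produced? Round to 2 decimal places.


Compute volatile solids:
  VS = mass * VS_fraction = 2360 * 0.69 = 1628.4 kg
Calculate biogas volume:
  Biogas = VS * specific_yield = 1628.4 * 0.73
  Biogas = 1188.73 m^3

1188.73


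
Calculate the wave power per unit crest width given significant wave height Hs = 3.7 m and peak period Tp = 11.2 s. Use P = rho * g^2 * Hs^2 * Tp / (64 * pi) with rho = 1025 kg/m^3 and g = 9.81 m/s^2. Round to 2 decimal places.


Apply wave power formula:
  g^2 = 9.81^2 = 96.2361
  Hs^2 = 3.7^2 = 13.69
  Numerator = rho * g^2 * Hs^2 * Tp = 1025 * 96.2361 * 13.69 * 11.2 = 15124580.96
  Denominator = 64 * pi = 201.0619
  P = 15124580.96 / 201.0619 = 75223.49 W/m

75223.49


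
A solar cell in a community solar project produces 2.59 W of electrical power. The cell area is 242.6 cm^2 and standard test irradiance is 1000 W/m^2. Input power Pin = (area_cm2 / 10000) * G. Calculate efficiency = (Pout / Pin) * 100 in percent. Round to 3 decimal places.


First compute the input power:
  Pin = area_cm2 / 10000 * G = 242.6 / 10000 * 1000 = 24.26 W
Then compute efficiency:
  Efficiency = (Pout / Pin) * 100 = (2.59 / 24.26) * 100
  Efficiency = 10.676%

10.676


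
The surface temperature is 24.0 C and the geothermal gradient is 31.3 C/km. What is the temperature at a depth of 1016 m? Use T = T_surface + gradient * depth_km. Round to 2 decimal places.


Convert depth to km: 1016 / 1000 = 1.016 km
Temperature increase = gradient * depth_km = 31.3 * 1.016 = 31.8 C
Temperature at depth = T_surface + delta_T = 24.0 + 31.8
T = 55.80 C

55.80


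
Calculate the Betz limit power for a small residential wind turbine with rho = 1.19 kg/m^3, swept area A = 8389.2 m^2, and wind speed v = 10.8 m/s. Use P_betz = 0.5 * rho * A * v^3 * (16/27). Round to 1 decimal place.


The Betz coefficient Cp_max = 16/27 = 0.5926
v^3 = 10.8^3 = 1259.712
P_betz = 0.5 * rho * A * v^3 * Cp_max
P_betz = 0.5 * 1.19 * 8389.2 * 1259.712 * 0.5926
P_betz = 3726190.0 W

3726190.0


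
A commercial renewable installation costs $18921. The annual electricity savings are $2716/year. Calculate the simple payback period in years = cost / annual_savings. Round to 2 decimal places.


Simple payback period = initial cost / annual savings
Payback = 18921 / 2716
Payback = 6.97 years

6.97


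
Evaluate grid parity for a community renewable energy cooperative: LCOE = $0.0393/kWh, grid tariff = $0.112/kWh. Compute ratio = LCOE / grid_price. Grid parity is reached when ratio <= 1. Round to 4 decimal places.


Compare LCOE to grid price:
  LCOE = $0.0393/kWh, Grid price = $0.112/kWh
  Ratio = LCOE / grid_price = 0.0393 / 0.112 = 0.3509
  Grid parity achieved (ratio <= 1)? yes

0.3509


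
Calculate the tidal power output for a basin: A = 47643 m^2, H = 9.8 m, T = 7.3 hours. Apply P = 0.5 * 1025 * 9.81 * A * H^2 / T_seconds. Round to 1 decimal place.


Convert period to seconds: T = 7.3 * 3600 = 26280.0 s
H^2 = 9.8^2 = 96.04
P = 0.5 * rho * g * A * H^2 / T
P = 0.5 * 1025 * 9.81 * 47643 * 96.04 / 26280.0
P = 875364.2 W

875364.2


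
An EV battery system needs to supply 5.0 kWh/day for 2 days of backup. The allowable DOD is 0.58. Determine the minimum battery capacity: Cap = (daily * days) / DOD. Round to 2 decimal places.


Total energy needed = daily * days = 5.0 * 2 = 10.0 kWh
Account for depth of discharge:
  Cap = total_energy / DOD = 10.0 / 0.58
  Cap = 17.24 kWh

17.24


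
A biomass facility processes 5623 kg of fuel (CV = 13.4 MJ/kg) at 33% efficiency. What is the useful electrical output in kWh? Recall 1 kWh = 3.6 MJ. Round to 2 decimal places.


Total energy = mass * CV = 5623 * 13.4 = 75348.2 MJ
Useful energy = total * eta = 75348.2 * 0.33 = 24864.91 MJ
Convert to kWh: 24864.91 / 3.6
Useful energy = 6906.92 kWh

6906.92


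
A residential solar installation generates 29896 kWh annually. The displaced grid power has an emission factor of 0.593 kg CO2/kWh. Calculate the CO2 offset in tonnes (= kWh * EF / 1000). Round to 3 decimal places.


CO2 offset in kg = generation * emission_factor
CO2 offset = 29896 * 0.593 = 17728.33 kg
Convert to tonnes:
  CO2 offset = 17728.33 / 1000 = 17.728 tonnes

17.728


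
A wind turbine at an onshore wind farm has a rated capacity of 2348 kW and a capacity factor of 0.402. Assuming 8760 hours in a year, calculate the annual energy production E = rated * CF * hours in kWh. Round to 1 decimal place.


Annual energy = rated_kW * capacity_factor * hours_per_year
Given: P_rated = 2348 kW, CF = 0.402, hours = 8760
E = 2348 * 0.402 * 8760
E = 8268529.0 kWh

8268529.0


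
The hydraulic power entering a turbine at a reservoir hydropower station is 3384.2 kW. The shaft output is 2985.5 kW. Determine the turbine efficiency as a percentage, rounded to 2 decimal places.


Turbine efficiency = (output power / input power) * 100
eta = (2985.5 / 3384.2) * 100
eta = 88.22%

88.22


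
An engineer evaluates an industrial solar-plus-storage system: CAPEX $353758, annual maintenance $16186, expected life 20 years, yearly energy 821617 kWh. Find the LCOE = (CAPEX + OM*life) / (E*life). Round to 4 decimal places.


Total cost = CAPEX + OM * lifetime = 353758 + 16186 * 20 = 353758 + 323720 = 677478
Total generation = annual * lifetime = 821617 * 20 = 16432340 kWh
LCOE = 677478 / 16432340
LCOE = 0.0412 $/kWh

0.0412


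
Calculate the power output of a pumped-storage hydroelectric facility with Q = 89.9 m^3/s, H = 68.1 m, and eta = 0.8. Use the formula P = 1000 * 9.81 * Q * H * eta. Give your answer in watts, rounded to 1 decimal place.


Apply the hydropower formula P = rho * g * Q * H * eta
rho * g = 1000 * 9.81 = 9810.0
P = 9810.0 * 89.9 * 68.1 * 0.8
P = 48046947.1 W

48046947.1


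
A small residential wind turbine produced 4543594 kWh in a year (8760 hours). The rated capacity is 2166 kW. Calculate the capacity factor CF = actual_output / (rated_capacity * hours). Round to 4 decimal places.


Capacity factor = actual output / maximum possible output
Maximum possible = rated * hours = 2166 * 8760 = 18974160 kWh
CF = 4543594 / 18974160
CF = 0.2395

0.2395


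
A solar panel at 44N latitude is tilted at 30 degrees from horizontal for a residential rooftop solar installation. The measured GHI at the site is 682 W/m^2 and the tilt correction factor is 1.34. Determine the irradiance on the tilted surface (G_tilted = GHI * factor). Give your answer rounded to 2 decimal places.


Identify the given values:
  GHI = 682 W/m^2, tilt correction factor = 1.34
Apply the formula G_tilted = GHI * factor:
  G_tilted = 682 * 1.34
  G_tilted = 913.88 W/m^2

913.88


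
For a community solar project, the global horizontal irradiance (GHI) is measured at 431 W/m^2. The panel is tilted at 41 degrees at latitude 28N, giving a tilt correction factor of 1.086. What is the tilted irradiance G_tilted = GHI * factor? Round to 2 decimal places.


Identify the given values:
  GHI = 431 W/m^2, tilt correction factor = 1.086
Apply the formula G_tilted = GHI * factor:
  G_tilted = 431 * 1.086
  G_tilted = 468.07 W/m^2

468.07


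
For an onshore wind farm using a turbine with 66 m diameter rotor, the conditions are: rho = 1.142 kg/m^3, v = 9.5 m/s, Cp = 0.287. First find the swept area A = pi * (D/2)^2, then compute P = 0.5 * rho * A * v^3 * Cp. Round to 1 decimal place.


Step 1 -- Compute swept area:
  A = pi * (D/2)^2 = pi * (66/2)^2 = 3421.19 m^2
Step 2 -- Apply wind power equation:
  P = 0.5 * rho * A * v^3 * Cp
  v^3 = 9.5^3 = 857.375
  P = 0.5 * 1.142 * 3421.19 * 857.375 * 0.287
  P = 480691.6 W

480691.6


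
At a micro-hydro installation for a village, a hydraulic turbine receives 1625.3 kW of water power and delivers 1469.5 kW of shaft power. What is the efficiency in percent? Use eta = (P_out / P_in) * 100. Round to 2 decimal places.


Turbine efficiency = (output power / input power) * 100
eta = (1469.5 / 1625.3) * 100
eta = 90.41%

90.41


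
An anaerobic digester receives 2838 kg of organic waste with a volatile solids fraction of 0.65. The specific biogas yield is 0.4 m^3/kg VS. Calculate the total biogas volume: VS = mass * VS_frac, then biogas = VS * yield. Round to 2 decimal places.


Compute volatile solids:
  VS = mass * VS_fraction = 2838 * 0.65 = 1844.7 kg
Calculate biogas volume:
  Biogas = VS * specific_yield = 1844.7 * 0.4
  Biogas = 737.88 m^3

737.88


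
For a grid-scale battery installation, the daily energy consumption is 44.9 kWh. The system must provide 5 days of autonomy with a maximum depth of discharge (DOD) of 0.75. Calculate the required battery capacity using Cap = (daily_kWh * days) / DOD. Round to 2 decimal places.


Total energy needed = daily * days = 44.9 * 5 = 224.5 kWh
Account for depth of discharge:
  Cap = total_energy / DOD = 224.5 / 0.75
  Cap = 299.33 kWh

299.33


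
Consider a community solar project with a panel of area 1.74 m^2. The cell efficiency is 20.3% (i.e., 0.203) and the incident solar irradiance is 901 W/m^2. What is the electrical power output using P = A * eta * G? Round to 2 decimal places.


Use the solar power formula P = A * eta * G.
Given: A = 1.74 m^2, eta = 0.203, G = 901 W/m^2
P = 1.74 * 0.203 * 901
P = 318.25 W

318.25


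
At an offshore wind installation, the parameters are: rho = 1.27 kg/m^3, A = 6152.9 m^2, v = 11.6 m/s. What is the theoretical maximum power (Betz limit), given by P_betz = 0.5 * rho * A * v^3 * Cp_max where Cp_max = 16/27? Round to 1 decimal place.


The Betz coefficient Cp_max = 16/27 = 0.5926
v^3 = 11.6^3 = 1560.896
P_betz = 0.5 * rho * A * v^3 * Cp_max
P_betz = 0.5 * 1.27 * 6152.9 * 1560.896 * 0.5926
P_betz = 3613963.6 W

3613963.6


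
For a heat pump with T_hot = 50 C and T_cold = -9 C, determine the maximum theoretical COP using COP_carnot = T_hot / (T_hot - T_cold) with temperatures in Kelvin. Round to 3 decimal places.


Convert to Kelvin:
  T_hot = 50 + 273.15 = 323.15 K
  T_cold = -9 + 273.15 = 264.15 K
Apply Carnot COP formula:
  COP = T_hot_K / (T_hot_K - T_cold_K) = 323.15 / 59.0
  COP = 5.477

5.477


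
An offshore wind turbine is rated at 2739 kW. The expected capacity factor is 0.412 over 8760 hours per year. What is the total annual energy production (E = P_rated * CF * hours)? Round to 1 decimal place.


Annual energy = rated_kW * capacity_factor * hours_per_year
Given: P_rated = 2739 kW, CF = 0.412, hours = 8760
E = 2739 * 0.412 * 8760
E = 9885379.7 kWh

9885379.7


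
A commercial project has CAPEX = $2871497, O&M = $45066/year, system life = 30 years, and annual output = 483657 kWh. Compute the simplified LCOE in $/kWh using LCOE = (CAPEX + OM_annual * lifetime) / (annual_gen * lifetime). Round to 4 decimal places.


Total cost = CAPEX + OM * lifetime = 2871497 + 45066 * 30 = 2871497 + 1351980 = 4223477
Total generation = annual * lifetime = 483657 * 30 = 14509710 kWh
LCOE = 4223477 / 14509710
LCOE = 0.2911 $/kWh

0.2911


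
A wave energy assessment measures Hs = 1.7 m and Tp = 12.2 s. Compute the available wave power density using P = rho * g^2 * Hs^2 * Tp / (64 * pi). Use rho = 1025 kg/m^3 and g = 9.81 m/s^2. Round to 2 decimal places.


Apply wave power formula:
  g^2 = 9.81^2 = 96.2361
  Hs^2 = 1.7^2 = 2.89
  Numerator = rho * g^2 * Hs^2 * Tp = 1025 * 96.2361 * 2.89 * 12.2 = 3477919.72
  Denominator = 64 * pi = 201.0619
  P = 3477919.72 / 201.0619 = 17297.75 W/m

17297.75


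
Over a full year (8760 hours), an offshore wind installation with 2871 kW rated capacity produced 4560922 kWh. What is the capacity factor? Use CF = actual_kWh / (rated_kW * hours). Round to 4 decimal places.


Capacity factor = actual output / maximum possible output
Maximum possible = rated * hours = 2871 * 8760 = 25149960 kWh
CF = 4560922 / 25149960
CF = 0.1813

0.1813


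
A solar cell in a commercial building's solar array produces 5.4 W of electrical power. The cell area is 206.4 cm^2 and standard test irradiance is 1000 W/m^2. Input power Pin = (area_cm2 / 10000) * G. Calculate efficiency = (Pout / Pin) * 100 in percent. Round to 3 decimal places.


First compute the input power:
  Pin = area_cm2 / 10000 * G = 206.4 / 10000 * 1000 = 20.64 W
Then compute efficiency:
  Efficiency = (Pout / Pin) * 100 = (5.4 / 20.64) * 100
  Efficiency = 26.163%

26.163


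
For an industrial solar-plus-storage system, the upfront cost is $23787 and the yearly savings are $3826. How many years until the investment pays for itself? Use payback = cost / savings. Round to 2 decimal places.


Simple payback period = initial cost / annual savings
Payback = 23787 / 3826
Payback = 6.22 years

6.22


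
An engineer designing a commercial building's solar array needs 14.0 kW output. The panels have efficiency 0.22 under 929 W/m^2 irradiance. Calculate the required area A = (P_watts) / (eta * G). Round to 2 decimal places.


Convert target power to watts: P = 14.0 * 1000 = 14000.0 W
Compute denominator: eta * G = 0.22 * 929 = 204.38
Required area A = P / (eta * G) = 14000.0 / 204.38
A = 68.50 m^2

68.50


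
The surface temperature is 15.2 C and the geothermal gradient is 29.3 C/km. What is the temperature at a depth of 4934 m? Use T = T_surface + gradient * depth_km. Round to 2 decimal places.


Convert depth to km: 4934 / 1000 = 4.934 km
Temperature increase = gradient * depth_km = 29.3 * 4.934 = 144.57 C
Temperature at depth = T_surface + delta_T = 15.2 + 144.57
T = 159.77 C

159.77


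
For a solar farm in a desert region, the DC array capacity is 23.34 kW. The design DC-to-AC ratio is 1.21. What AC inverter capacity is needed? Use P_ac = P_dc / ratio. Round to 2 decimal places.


The inverter AC capacity is determined by the DC/AC ratio.
Given: P_dc = 23.34 kW, DC/AC ratio = 1.21
P_ac = P_dc / ratio = 23.34 / 1.21
P_ac = 19.29 kW

19.29


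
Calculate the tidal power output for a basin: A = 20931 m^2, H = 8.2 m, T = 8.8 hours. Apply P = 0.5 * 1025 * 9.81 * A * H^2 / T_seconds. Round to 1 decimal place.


Convert period to seconds: T = 8.8 * 3600 = 31680.0 s
H^2 = 8.2^2 = 67.24
P = 0.5 * rho * g * A * H^2 / T
P = 0.5 * 1025 * 9.81 * 20931 * 67.24 / 31680.0
P = 223354.8 W

223354.8


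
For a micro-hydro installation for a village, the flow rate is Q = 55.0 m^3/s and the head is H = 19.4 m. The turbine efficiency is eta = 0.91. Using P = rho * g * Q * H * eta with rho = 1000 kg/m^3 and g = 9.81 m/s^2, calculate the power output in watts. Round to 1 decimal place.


Apply the hydropower formula P = rho * g * Q * H * eta
rho * g = 1000 * 9.81 = 9810.0
P = 9810.0 * 55.0 * 19.4 * 0.91
P = 9525215.7 W

9525215.7


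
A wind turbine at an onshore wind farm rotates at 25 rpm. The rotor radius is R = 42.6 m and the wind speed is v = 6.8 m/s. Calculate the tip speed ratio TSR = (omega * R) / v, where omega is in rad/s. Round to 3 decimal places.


Convert rotational speed to rad/s:
  omega = 25 * 2 * pi / 60 = 2.618 rad/s
Compute tip speed:
  v_tip = omega * R = 2.618 * 42.6 = 111.527 m/s
Tip speed ratio:
  TSR = v_tip / v_wind = 111.527 / 6.8 = 16.401

16.401


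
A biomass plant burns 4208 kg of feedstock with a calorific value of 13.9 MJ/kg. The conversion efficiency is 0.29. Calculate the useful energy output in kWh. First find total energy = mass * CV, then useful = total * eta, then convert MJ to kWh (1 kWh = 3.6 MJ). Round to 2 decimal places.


Total energy = mass * CV = 4208 * 13.9 = 58491.2 MJ
Useful energy = total * eta = 58491.2 * 0.29 = 16962.45 MJ
Convert to kWh: 16962.45 / 3.6
Useful energy = 4711.79 kWh

4711.79


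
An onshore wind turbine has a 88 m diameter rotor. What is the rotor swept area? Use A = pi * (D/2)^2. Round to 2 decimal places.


Compute the rotor radius:
  r = D / 2 = 88 / 2 = 44.0 m
Calculate swept area:
  A = pi * r^2 = pi * 44.0^2
  A = 6082.12 m^2

6082.12


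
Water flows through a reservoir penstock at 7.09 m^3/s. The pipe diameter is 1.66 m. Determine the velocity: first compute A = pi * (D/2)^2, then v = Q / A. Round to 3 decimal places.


Compute pipe cross-sectional area:
  A = pi * (D/2)^2 = pi * (1.66/2)^2 = 2.1642 m^2
Calculate velocity:
  v = Q / A = 7.09 / 2.1642
  v = 3.276 m/s

3.276


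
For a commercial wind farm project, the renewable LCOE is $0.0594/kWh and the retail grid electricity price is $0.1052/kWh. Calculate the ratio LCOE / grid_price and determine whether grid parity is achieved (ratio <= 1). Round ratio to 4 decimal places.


Compare LCOE to grid price:
  LCOE = $0.0594/kWh, Grid price = $0.1052/kWh
  Ratio = LCOE / grid_price = 0.0594 / 0.1052 = 0.5646
  Grid parity achieved (ratio <= 1)? yes

0.5646
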